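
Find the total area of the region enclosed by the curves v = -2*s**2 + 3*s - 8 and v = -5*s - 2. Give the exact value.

Set the curves equal: -2*s**2 + 3*s - 8 = -5*s - 2, so -2*s**2 + 8*s - 6 = 0, which factors as -2*(s - 3)*(s - 1) = 0. The curves meet at s = 1, 3.
On [1, 3], v = -2*s**2 + 3*s - 8 is on top; that piece has area ∫[1,3] (-2*s**2 + 8*s - 6) ds = 8/3.

8/3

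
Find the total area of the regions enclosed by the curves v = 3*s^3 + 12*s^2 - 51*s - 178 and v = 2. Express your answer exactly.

Set the curves equal: 3*s^3 + 12*s^2 - 51*s - 178 = 2, so 3*s^3 + 12*s^2 - 51*s - 180 = 0, which factors as 3*(s - 4)*(s + 3)*(s + 5) = 0. The curves meet at s = -5, -3, 4.
On [-5, -3], v = 3*s^3 + 12*s^2 - 51*s - 178 is on top; that piece has area ∫[-5,-3] (3*s^3 + 12*s^2 - 51*s - 180) ds = 32.
On [-3, 4], v = 2 is on top; that piece has area ∫[-3,4] (-(3*s^3 + 12*s^2 - 51*s - 180)) ds = 3773/4.
Total enclosed area = 32 + 3773/4 = 3901/4.

3901/4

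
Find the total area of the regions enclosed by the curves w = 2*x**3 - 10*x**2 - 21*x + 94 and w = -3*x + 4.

Set the curves equal: 2*x**3 - 10*x**2 - 21*x + 94 = -3*x + 4, so 2*x**3 - 10*x**2 - 18*x + 90 = 0, which factors as 2*(x - 5)*(x - 3)*(x + 3) = 0. The curves meet at x = -3, 3, 5.
On [-3, 3], w = 2*x**3 - 10*x**2 - 21*x + 94 is on top; that piece has area ∫[-3,3] (2*x**3 - 10*x**2 - 18*x + 90) dx = 360.
On [3, 5], w = -3*x + 4 is on top; that piece has area ∫[3,5] (-(2*x**3 - 10*x**2 - 18*x + 90)) dx = 56/3.
Total enclosed area = 360 + 56/3 = 1136/3.

1136/3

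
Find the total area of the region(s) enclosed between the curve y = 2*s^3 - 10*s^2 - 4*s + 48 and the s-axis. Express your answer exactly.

The curve meets the s-axis where 2*s^3 - 10*s^2 - 4*s + 48 = 0, i.e. 2*(s - 4)*(s - 3)*(s + 2) = 0, at s = -2, 3, 4.
On [-2, 3] the curve lies above the axis; ∫[-2,3] (2*s^3 - 10*s^2 - 4*s + 48) ds = 875/6, giving area 875/6.
On [3, 4] the curve lies below the axis; ∫[3,4] (2*s^3 - 10*s^2 - 4*s + 48) ds = -11/6, giving area 11/6.
Total area = 875/6 + 11/6 = 443/3.

443/3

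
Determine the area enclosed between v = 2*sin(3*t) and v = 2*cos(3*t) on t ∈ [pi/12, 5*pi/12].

On [pi/12, 5*pi/12], (2*sin(3*t)) - (2*cos(3*t)) = 2*sin(3*t) - 2*cos(3*t) is ≥ 0 throughout, so the area is a single integral of |2*sin(3*t) - 2*cos(3*t)|.
∫[pi/12,5*pi/12] (2*sin(3*t) - 2*cos(3*t)) dt = 4*sqrt(2)/3.

4*sqrt(2)/3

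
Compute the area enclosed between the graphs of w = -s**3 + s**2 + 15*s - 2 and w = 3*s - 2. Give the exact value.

Set the curves equal: -s**3 + s**2 + 15*s - 2 = 3*s - 2, so -s**3 + s**2 + 12*s = 0, which factors as -s*(s - 4)*(s + 3) = 0. The curves meet at s = -3, 0, 4.
On [-3, 0], w = 3*s - 2 is on top; that piece has area ∫[-3,0] (-(-s**3 + s**2 + 12*s)) ds = 99/4.
On [0, 4], w = -s**3 + s**2 + 15*s - 2 is on top; that piece has area ∫[0,4] (-s**3 + s**2 + 12*s) ds = 160/3.
Total enclosed area = 99/4 + 160/3 = 937/12.

937/12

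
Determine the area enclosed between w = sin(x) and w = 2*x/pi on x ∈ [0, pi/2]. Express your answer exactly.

1 - pi/4

On [0, pi/2], (sin(x)) - (2*x/pi) = -2*x/pi + sin(x) is ≥ 0 throughout, so the area is a single integral of |-2*x/pi + sin(x)|.
∫[0,pi/2] (-2*x/pi + sin(x)) dx = 1 - pi/4.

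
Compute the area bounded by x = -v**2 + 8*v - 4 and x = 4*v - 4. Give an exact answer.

32/3

Both boundary curves give x as a function of v, so integrate with respect to v. Setting them equal: -v**2 + 4*v = 0, i.e. -v*(v - 4) = 0, so they meet at v = 0, 4.
For v in [0, 4], x = -v**2 + 8*v - 4 is on the right; area = ∫[0,4] (-v**2 + 4*v) dv = 32/3.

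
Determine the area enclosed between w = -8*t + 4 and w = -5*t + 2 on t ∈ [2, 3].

On [2, 3], (-8*t + 4) - (-5*t + 2) = -3*t + 2 is ≤ 0 throughout, so the area is a single integral of |-3*t + 2|.
∫[2,3] (-3*t + 2) dt = -11/2; the area of that piece is 11/2.

11/2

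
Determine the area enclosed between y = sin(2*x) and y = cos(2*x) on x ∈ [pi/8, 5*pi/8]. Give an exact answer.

sqrt(2)

On [pi/8, 5*pi/8], (sin(2*x)) - (cos(2*x)) = sin(2*x) - cos(2*x) is ≥ 0 throughout, so the area is a single integral of |sin(2*x) - cos(2*x)|.
∫[pi/8,5*pi/8] (sin(2*x) - cos(2*x)) dx = sqrt(2).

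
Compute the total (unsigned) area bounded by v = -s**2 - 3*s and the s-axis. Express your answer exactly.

The curve meets the s-axis where -s**2 - 3*s = 0, i.e. -s*(s + 3) = 0, at s = -3, 0.
On [-3, 0] the curve lies above the axis; ∫[-3,0] (-s**2 - 3*s) ds = 9/2, giving area 9/2.

9/2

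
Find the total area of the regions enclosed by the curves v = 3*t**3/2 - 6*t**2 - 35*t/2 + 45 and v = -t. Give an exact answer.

863/4

Set the curves equal: 3*t**3/2 - 6*t**2 - 35*t/2 + 45 = -t, so 3*t**3/2 - 6*t**2 - 33*t/2 + 45 = 0, which factors as 3*(t - 5)*(t - 2)*(t + 3)/2 = 0. The curves meet at t = -3, 2, 5.
On [-3, 2], v = 3*t**3/2 - 6*t**2 - 35*t/2 + 45 is on top; that piece has area ∫[-3,2] (3*t**3/2 - 6*t**2 - 33*t/2 + 45) dt = 1375/8.
On [2, 5], v = -t is on top; that piece has area ∫[2,5] (-(3*t**3/2 - 6*t**2 - 33*t/2 + 45)) dt = 351/8.
Total enclosed area = 1375/8 + 351/8 = 863/4.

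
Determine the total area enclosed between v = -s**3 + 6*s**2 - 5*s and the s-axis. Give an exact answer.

131/4

The curve meets the s-axis where -s**3 + 6*s**2 - 5*s = 0, i.e. -s*(s - 5)*(s - 1) = 0, at s = 0, 1, 5.
On [0, 1] the curve lies below the axis; ∫[0,1] (-s**3 + 6*s**2 - 5*s) ds = -3/4, giving area 3/4.
On [1, 5] the curve lies above the axis; ∫[1,5] (-s**3 + 6*s**2 - 5*s) ds = 32, giving area 32.
Total area = 3/4 + 32 = 131/4.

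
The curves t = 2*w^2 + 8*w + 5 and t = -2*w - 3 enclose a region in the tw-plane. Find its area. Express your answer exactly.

Both boundary curves give t as a function of w, so integrate with respect to w. Setting them equal: 2*w^2 + 10*w + 8 = 0, i.e. 2*(w + 1)*(w + 4) = 0, so they meet at w = -4, -1.
For w in [-4, -1], t = 2*w^2 + 8*w + 5 is on the left; area = ∫[-4,-1] (-(2*w^2 + 10*w + 8)) dw = 9.

9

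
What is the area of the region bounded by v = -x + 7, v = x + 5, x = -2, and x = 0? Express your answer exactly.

On [-2, 0], (-x + 7) - (x + 5) = -2*x + 2 is ≥ 0 throughout, so the area is a single integral of |-2*x + 2|.
∫[-2,0] (-2*x + 2) dx = 8.

8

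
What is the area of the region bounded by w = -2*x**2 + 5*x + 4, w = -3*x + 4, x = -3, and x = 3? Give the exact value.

72

The difference (-2*x**2 + 5*x + 4) - (-3*x + 4) = -2*x**2 + 8*x changes sign at x = 0 inside [-3, 3], so split the integral there.
∫[-3,0] (-2*x**2 + 8*x) dx = -54; the area of that piece is 54.
∫[0,3] (-2*x**2 + 8*x) dx = 18.
Total area = 54 + 18 = 72.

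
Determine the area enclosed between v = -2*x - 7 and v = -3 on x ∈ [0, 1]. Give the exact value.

5

On [0, 1], (-2*x - 7) - (-3) = -2*x - 4 is ≤ 0 throughout, so the area is a single integral of |-2*x - 4|.
∫[0,1] (-2*x - 4) dx = -5; the area of that piece is 5.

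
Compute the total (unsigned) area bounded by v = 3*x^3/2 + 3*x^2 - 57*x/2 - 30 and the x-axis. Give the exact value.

The curve meets the x-axis where 3*x^3/2 + 3*x^2 - 57*x/2 - 30 = 0, i.e. 3*(x - 4)*(x + 1)*(x + 5)/2 = 0, at x = -5, -1, 4.
On [-5, -1] the curve lies above the axis; ∫[-5,-1] (3*x^3/2 + 3*x^2 - 57*x/2 - 30) dx = 112, giving area 112.
On [-1, 4] the curve lies below the axis; ∫[-1,4] (3*x^3/2 + 3*x^2 - 57*x/2 - 30) dx = -1625/8, giving area 1625/8.
Total area = 112 + 1625/8 = 2521/8.

2521/8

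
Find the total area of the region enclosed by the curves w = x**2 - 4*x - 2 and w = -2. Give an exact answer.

32/3

Set the curves equal: x**2 - 4*x - 2 = -2, so x**2 - 4*x = 0, which factors as x*(x - 4) = 0. The curves meet at x = 0, 4.
On [0, 4], w = -2 is on top; that piece has area ∫[0,4] (-(x**2 - 4*x)) dx = 32/3.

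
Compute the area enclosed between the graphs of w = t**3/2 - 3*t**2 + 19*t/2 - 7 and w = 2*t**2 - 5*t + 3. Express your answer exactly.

Set the curves equal: t**3/2 - 3*t**2 + 19*t/2 - 7 = 2*t**2 - 5*t + 3, so t**3/2 - 5*t**2 + 29*t/2 - 10 = 0, which factors as (t - 5)*(t - 4)*(t - 1)/2 = 0. The curves meet at t = 1, 4, 5.
On [1, 4], w = t**3/2 - 3*t**2 + 19*t/2 - 7 is on top; that piece has area ∫[1,4] (t**3/2 - 5*t**2 + 29*t/2 - 10) dt = 45/8.
On [4, 5], w = 2*t**2 - 5*t + 3 is on top; that piece has area ∫[4,5] (-(t**3/2 - 5*t**2 + 29*t/2 - 10)) dt = 7/24.
Total enclosed area = 45/8 + 7/24 = 71/12.

71/12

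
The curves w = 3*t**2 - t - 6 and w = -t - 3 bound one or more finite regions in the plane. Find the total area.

4

Set the curves equal: 3*t**2 - t - 6 = -t - 3, so 3*t**2 - 3 = 0, which factors as 3*(t - 1)*(t + 1) = 0. The curves meet at t = -1, 1.
On [-1, 1], w = -t - 3 is on top; that piece has area ∫[-1,1] (-(3*t**2 - 3)) dt = 4.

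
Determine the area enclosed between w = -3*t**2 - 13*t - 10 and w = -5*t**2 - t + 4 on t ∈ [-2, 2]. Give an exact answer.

The difference (-3*t**2 - 13*t - 10) - (-5*t**2 - t + 4) = 2*t**2 - 12*t - 14 changes sign at t = -1 inside [-2, 2], so split the integral there.
∫[-2,-1] (2*t**2 - 12*t - 14) dt = 26/3.
∫[-1,2] (2*t**2 - 12*t - 14) dt = -54; the area of that piece is 54.
Total area = 26/3 + 54 = 188/3.

188/3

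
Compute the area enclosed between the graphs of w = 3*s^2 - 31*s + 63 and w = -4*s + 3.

1/2

Set the curves equal: 3*s^2 - 31*s + 63 = -4*s + 3, so 3*s^2 - 27*s + 60 = 0, which factors as 3*(s - 5)*(s - 4) = 0. The curves meet at s = 4, 5.
On [4, 5], w = -4*s + 3 is on top; that piece has area ∫[4,5] (-(3*s^2 - 27*s + 60)) ds = 1/2.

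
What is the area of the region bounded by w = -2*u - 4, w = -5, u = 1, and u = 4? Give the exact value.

On [1, 4], (-2*u - 4) - (-5) = -2*u + 1 is ≤ 0 throughout, so the area is a single integral of |-2*u + 1|.
∫[1,4] (-2*u + 1) du = -12; the area of that piece is 12.

12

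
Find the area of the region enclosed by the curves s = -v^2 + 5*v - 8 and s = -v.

Both boundary curves give s as a function of v, so integrate with respect to v. Setting them equal: -v^2 + 6*v - 8 = 0, i.e. -(v - 4)*(v - 2) = 0, so they meet at v = 2, 4.
For v in [2, 4], s = -v^2 + 5*v - 8 is on the right; area = ∫[2,4] (-v^2 + 6*v - 8) dv = 4/3.

4/3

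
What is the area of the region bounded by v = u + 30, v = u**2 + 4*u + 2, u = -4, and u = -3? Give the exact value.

On [-4, -3], (u + 30) - (u**2 + 4*u + 2) = -u**2 - 3*u + 28 is ≥ 0 throughout, so the area is a single integral of |-u**2 - 3*u + 28|.
∫[-4,-3] (-u**2 - 3*u + 28) du = 157/6.

157/6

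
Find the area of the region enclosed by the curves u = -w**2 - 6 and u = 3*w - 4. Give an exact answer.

1/6

Both boundary curves give u as a function of w, so integrate with respect to w. Setting them equal: -w**2 - 3*w - 2 = 0, i.e. -(w + 1)*(w + 2) = 0, so they meet at w = -2, -1.
For w in [-2, -1], u = -w**2 - 6 is on the right; area = ∫[-2,-1] (-w**2 - 3*w - 2) dw = 1/6.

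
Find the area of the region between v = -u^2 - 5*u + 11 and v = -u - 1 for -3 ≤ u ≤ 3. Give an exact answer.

The difference (-u^2 - 5*u + 11) - (-u - 1) = -u^2 - 4*u + 12 changes sign at u = 2 inside [-3, 3], so split the integral there.
∫[-3,2] (-u^2 - 4*u + 12) du = 175/3.
∫[2,3] (-u^2 - 4*u + 12) du = -13/3; the area of that piece is 13/3.
Total area = 175/3 + 13/3 = 188/3.

188/3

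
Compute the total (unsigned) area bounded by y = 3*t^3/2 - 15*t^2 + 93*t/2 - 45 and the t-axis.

37/8

The curve meets the t-axis where 3*t^3/2 - 15*t^2 + 93*t/2 - 45 = 0, i.e. 3*(t - 5)*(t - 3)*(t - 2)/2 = 0, at t = 2, 3, 5.
On [2, 3] the curve lies above the axis; ∫[2,3] (3*t^3/2 - 15*t^2 + 93*t/2 - 45) dt = 5/8, giving area 5/8.
On [3, 5] the curve lies below the axis; ∫[3,5] (3*t^3/2 - 15*t^2 + 93*t/2 - 45) dt = -4, giving area 4.
Total area = 5/8 + 4 = 37/8.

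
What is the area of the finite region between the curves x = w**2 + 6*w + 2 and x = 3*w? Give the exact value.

1/6

Both boundary curves give x as a function of w, so integrate with respect to w. Setting them equal: w**2 + 3*w + 2 = 0, i.e. (w + 1)*(w + 2) = 0, so they meet at w = -2, -1.
For w in [-2, -1], x = w**2 + 6*w + 2 is on the left; area = ∫[-2,-1] (-(w**2 + 3*w + 2)) dw = 1/6.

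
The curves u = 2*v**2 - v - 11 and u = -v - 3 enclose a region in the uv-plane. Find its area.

Both boundary curves give u as a function of v, so integrate with respect to v. Setting them equal: 2*v**2 - 8 = 0, i.e. 2*(v - 2)*(v + 2) = 0, so they meet at v = -2, 2.
For v in [-2, 2], u = 2*v**2 - v - 11 is on the left; area = ∫[-2,2] (-(2*v**2 - 8)) dv = 64/3.

64/3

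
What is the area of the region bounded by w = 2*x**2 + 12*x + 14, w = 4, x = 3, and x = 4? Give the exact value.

On [3, 4], (2*x**2 + 12*x + 14) - (4) = 2*x**2 + 12*x + 10 is ≥ 0 throughout, so the area is a single integral of |2*x**2 + 12*x + 10|.
∫[3,4] (2*x**2 + 12*x + 10) dx = 230/3.

230/3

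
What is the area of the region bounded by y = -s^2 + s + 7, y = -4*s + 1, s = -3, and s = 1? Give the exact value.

The difference (-s^2 + s + 7) - (-4*s + 1) = -s^2 + 5*s + 6 changes sign at s = -1 inside [-3, 1], so split the integral there.
∫[-3,-1] (-s^2 + 5*s + 6) ds = -50/3; the area of that piece is 50/3.
∫[-1,1] (-s^2 + 5*s + 6) ds = 34/3.
Total area = 50/3 + 34/3 = 28.

28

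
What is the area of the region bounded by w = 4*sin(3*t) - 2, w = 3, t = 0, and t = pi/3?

On [0, pi/3], (4*sin(3*t) - 2) - (3) = 4*sin(3*t) - 5 is ≤ 0 throughout, so the area is a single integral of |4*sin(3*t) - 5|.
∫[0,pi/3] (4*sin(3*t) - 5) dt = 8/3 - 5*pi/3; the area of that piece is -8/3 + 5*pi/3.

-8/3 + 5*pi/3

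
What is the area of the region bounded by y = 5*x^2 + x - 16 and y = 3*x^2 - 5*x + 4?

Set the curves equal: 5*x^2 + x - 16 = 3*x^2 - 5*x + 4, so 2*x^2 + 6*x - 20 = 0, which factors as 2*(x - 2)*(x + 5) = 0. The curves meet at x = -5, 2.
On [-5, 2], y = 3*x^2 - 5*x + 4 is on top; that piece has area ∫[-5,2] (-(2*x^2 + 6*x - 20)) dx = 343/3.

343/3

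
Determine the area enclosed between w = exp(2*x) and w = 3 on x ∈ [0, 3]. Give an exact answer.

-23/2 + 3*log(3) + exp(6)/2

The difference (exp(2*x)) - (3) = exp(2*x) - 3 changes sign at x = log(3)/2 inside [0, 3], so split the integral there.
∫[0,log(3)/2] (exp(2*x) - 3) dx = 1 - 3*log(3)/2; the area of that piece is -1 + 3*log(3)/2.
∫[log(3)/2,3] (exp(2*x) - 3) dx = -21/2 + 3*log(3)/2 + exp(6)/2.
Total area = (-1 + 3*log(3)/2) + (-21/2 + 3*log(3)/2 + exp(6)/2) = -23/2 + 3*log(3) + exp(6)/2.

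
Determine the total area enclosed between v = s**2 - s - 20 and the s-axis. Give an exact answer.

243/2

The curve meets the s-axis where s**2 - s - 20 = 0, i.e. (s - 5)*(s + 4) = 0, at s = -4, 5.
On [-4, 5] the curve lies below the axis; ∫[-4,5] (s**2 - s - 20) ds = -243/2, giving area 243/2.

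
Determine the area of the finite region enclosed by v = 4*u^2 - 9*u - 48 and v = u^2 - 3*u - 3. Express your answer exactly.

256

Set the curves equal: 4*u^2 - 9*u - 48 = u^2 - 3*u - 3, so 3*u^2 - 6*u - 45 = 0, which factors as 3*(u - 5)*(u + 3) = 0. The curves meet at u = -3, 5.
On [-3, 5], v = u^2 - 3*u - 3 is on top; that piece has area ∫[-3,5] (-(3*u^2 - 6*u - 45)) du = 256.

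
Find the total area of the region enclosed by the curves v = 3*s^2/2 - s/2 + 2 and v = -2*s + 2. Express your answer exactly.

1/4

Set the curves equal: 3*s^2/2 - s/2 + 2 = -2*s + 2, so 3*s^2/2 + 3*s/2 = 0, which factors as 3*s*(s + 1)/2 = 0. The curves meet at s = -1, 0.
On [-1, 0], v = -2*s + 2 is on top; that piece has area ∫[-1,0] (-(3*s^2/2 + 3*s/2)) ds = 1/4.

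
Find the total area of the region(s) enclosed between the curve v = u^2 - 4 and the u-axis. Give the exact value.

The curve meets the u-axis where u^2 - 4 = 0, i.e. (u - 2)*(u + 2) = 0, at u = -2, 2.
On [-2, 2] the curve lies below the axis; ∫[-2,2] (u^2 - 4) du = -32/3, giving area 32/3.

32/3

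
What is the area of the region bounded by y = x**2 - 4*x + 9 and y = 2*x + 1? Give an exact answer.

4/3

Set the curves equal: x**2 - 4*x + 9 = 2*x + 1, so x**2 - 6*x + 8 = 0, which factors as (x - 4)*(x - 2) = 0. The curves meet at x = 2, 4.
On [2, 4], y = 2*x + 1 is on top; that piece has area ∫[2,4] (-(x**2 - 6*x + 8)) dx = 4/3.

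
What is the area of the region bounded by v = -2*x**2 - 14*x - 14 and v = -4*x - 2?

Set the curves equal: -2*x**2 - 14*x - 14 = -4*x - 2, so -2*x**2 - 10*x - 12 = 0, which factors as -2*(x + 2)*(x + 3) = 0. The curves meet at x = -3, -2.
On [-3, -2], v = -2*x**2 - 14*x - 14 is on top; that piece has area ∫[-3,-2] (-2*x**2 - 10*x - 12) dx = 1/3.

1/3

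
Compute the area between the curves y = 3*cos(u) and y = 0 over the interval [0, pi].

6

The difference (3*cos(u)) - (0) = 3*cos(u) changes sign at u = pi/2 inside [0, pi], so split the integral there.
∫[0,pi/2] (3*cos(u)) du = 3.
∫[pi/2,pi] (3*cos(u)) du = -3; the area of that piece is 3.
Total area = 3 + 3 = 6.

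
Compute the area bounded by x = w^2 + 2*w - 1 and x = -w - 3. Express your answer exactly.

Both boundary curves give x as a function of w, so integrate with respect to w. Setting them equal: w^2 + 3*w + 2 = 0, i.e. (w + 1)*(w + 2) = 0, so they meet at w = -2, -1.
For w in [-2, -1], x = w^2 + 2*w - 1 is on the left; area = ∫[-2,-1] (-(w^2 + 3*w + 2)) dw = 1/6.

1/6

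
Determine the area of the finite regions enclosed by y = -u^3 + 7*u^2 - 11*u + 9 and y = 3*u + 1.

Set the curves equal: -u^3 + 7*u^2 - 11*u + 9 = 3*u + 1, so -u^3 + 7*u^2 - 14*u + 8 = 0, which factors as -(u - 4)*(u - 2)*(u - 1) = 0. The curves meet at u = 1, 2, 4.
On [1, 2], y = 3*u + 1 is on top; that piece has area ∫[1,2] (-(-u^3 + 7*u^2 - 14*u + 8)) du = 5/12.
On [2, 4], y = -u^3 + 7*u^2 - 11*u + 9 is on top; that piece has area ∫[2,4] (-u^3 + 7*u^2 - 14*u + 8) du = 8/3.
Total enclosed area = 5/12 + 8/3 = 37/12.

37/12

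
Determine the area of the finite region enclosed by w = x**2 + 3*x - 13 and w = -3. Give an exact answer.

Set the curves equal: x**2 + 3*x - 13 = -3, so x**2 + 3*x - 10 = 0, which factors as (x - 2)*(x + 5) = 0. The curves meet at x = -5, 2.
On [-5, 2], w = -3 is on top; that piece has area ∫[-5,2] (-(x**2 + 3*x - 10)) dx = 343/6.

343/6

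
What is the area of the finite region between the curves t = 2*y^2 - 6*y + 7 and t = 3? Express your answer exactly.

Both boundary curves give t as a function of y, so integrate with respect to y. Setting them equal: 2*y^2 - 6*y + 4 = 0, i.e. 2*(y - 2)*(y - 1) = 0, so they meet at y = 1, 2.
For y in [1, 2], t = 2*y^2 - 6*y + 7 is on the left; area = ∫[1,2] (-(2*y^2 - 6*y + 4)) dy = 1/3.

1/3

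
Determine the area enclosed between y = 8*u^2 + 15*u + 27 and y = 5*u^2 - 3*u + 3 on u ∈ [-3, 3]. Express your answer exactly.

The difference (8*u^2 + 15*u + 27) - (5*u^2 - 3*u + 3) = 3*u^2 + 18*u + 24 changes sign at u = -2 inside [-3, 3], so split the integral there.
∫[-3,-2] (3*u^2 + 18*u + 24) du = -2; the area of that piece is 2.
∫[-2,3] (3*u^2 + 18*u + 24) du = 200.
Total area = 2 + 200 = 202.

202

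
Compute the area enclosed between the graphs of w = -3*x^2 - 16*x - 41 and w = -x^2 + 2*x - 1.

1/3

Set the curves equal: -3*x^2 - 16*x - 41 = -x^2 + 2*x - 1, so -2*x^2 - 18*x - 40 = 0, which factors as -2*(x + 4)*(x + 5) = 0. The curves meet at x = -5, -4.
On [-5, -4], w = -3*x^2 - 16*x - 41 is on top; that piece has area ∫[-5,-4] (-2*x^2 - 18*x - 40) dx = 1/3.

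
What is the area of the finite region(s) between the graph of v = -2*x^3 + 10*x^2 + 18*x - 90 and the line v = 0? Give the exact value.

1136/3

The curve meets the x-axis where -2*x^3 + 10*x^2 + 18*x - 90 = 0, i.e. -2*(x - 5)*(x - 3)*(x + 3) = 0, at x = -3, 3, 5.
On [-3, 3] the curve lies below the axis; ∫[-3,3] (-2*x^3 + 10*x^2 + 18*x - 90) dx = -360, giving area 360.
On [3, 5] the curve lies above the axis; ∫[3,5] (-2*x^3 + 10*x^2 + 18*x - 90) dx = 56/3, giving area 56/3.
Total area = 360 + 56/3 = 1136/3.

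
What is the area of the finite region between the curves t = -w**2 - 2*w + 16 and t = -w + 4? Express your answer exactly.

Both boundary curves give t as a function of w, so integrate with respect to w. Setting them equal: -w**2 - w + 12 = 0, i.e. -(w - 3)*(w + 4) = 0, so they meet at w = -4, 3.
For w in [-4, 3], t = -w**2 - 2*w + 16 is on the right; area = ∫[-4,3] (-w**2 - w + 12) dw = 343/6.

343/6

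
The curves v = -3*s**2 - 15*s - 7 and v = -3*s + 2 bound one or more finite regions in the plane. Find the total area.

Set the curves equal: -3*s**2 - 15*s - 7 = -3*s + 2, so -3*s**2 - 12*s - 9 = 0, which factors as -3*(s + 1)*(s + 3) = 0. The curves meet at s = -3, -1.
On [-3, -1], v = -3*s**2 - 15*s - 7 is on top; that piece has area ∫[-3,-1] (-3*s**2 - 12*s - 9) ds = 4.

4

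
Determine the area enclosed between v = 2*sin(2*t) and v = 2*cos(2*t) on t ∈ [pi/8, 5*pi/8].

On [pi/8, 5*pi/8], (2*sin(2*t)) - (2*cos(2*t)) = 2*sin(2*t) - 2*cos(2*t) is ≥ 0 throughout, so the area is a single integral of |2*sin(2*t) - 2*cos(2*t)|.
∫[pi/8,5*pi/8] (2*sin(2*t) - 2*cos(2*t)) dt = 2*sqrt(2).

2*sqrt(2)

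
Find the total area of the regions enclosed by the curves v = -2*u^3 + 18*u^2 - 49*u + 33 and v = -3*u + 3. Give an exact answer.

16

Set the curves equal: -2*u^3 + 18*u^2 - 49*u + 33 = -3*u + 3, so -2*u^3 + 18*u^2 - 46*u + 30 = 0, which factors as -2*(u - 5)*(u - 3)*(u - 1) = 0. The curves meet at u = 1, 3, 5.
On [1, 3], v = -3*u + 3 is on top; that piece has area ∫[1,3] (-(-2*u^3 + 18*u^2 - 46*u + 30)) du = 8.
On [3, 5], v = -2*u^3 + 18*u^2 - 49*u + 33 is on top; that piece has area ∫[3,5] (-2*u^3 + 18*u^2 - 46*u + 30) du = 8.
Total enclosed area = 8 + 8 = 16.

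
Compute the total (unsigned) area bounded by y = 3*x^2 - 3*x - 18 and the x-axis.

125/2

The curve meets the x-axis where 3*x^2 - 3*x - 18 = 0, i.e. 3*(x - 3)*(x + 2) = 0, at x = -2, 3.
On [-2, 3] the curve lies below the axis; ∫[-2,3] (3*x^2 - 3*x - 18) dx = -125/2, giving area 125/2.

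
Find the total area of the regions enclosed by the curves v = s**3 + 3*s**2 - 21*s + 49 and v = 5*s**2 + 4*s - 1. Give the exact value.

Set the curves equal: s**3 + 3*s**2 - 21*s + 49 = 5*s**2 + 4*s - 1, so s**3 - 2*s**2 - 25*s + 50 = 0, which factors as (s - 5)*(s - 2)*(s + 5) = 0. The curves meet at s = -5, 2, 5.
On [-5, 2], v = s**3 + 3*s**2 - 21*s + 49 is on top; that piece has area ∫[-5,2] (s**3 - 2*s**2 - 25*s + 50) ds = 4459/12.
On [2, 5], v = 5*s**2 + 4*s - 1 is on top; that piece has area ∫[2,5] (-(s**3 - 2*s**2 - 25*s + 50)) ds = 153/4.
Total enclosed area = 4459/12 + 153/4 = 2459/6.

2459/6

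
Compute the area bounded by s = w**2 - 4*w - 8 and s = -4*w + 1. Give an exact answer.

Both boundary curves give s as a function of w, so integrate with respect to w. Setting them equal: w**2 - 9 = 0, i.e. (w - 3)*(w + 3) = 0, so they meet at w = -3, 3.
For w in [-3, 3], s = w**2 - 4*w - 8 is on the left; area = ∫[-3,3] (-(w**2 - 9)) dw = 36.

36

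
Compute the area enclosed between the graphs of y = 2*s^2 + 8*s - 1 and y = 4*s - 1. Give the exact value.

8/3

Set the curves equal: 2*s^2 + 8*s - 1 = 4*s - 1, so 2*s^2 + 4*s = 0, which factors as 2*s*(s + 2) = 0. The curves meet at s = -2, 0.
On [-2, 0], y = 4*s - 1 is on top; that piece has area ∫[-2,0] (-(2*s^2 + 4*s)) ds = 8/3.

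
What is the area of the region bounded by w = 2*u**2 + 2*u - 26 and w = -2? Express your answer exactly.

Set the curves equal: 2*u**2 + 2*u - 26 = -2, so 2*u**2 + 2*u - 24 = 0, which factors as 2*(u - 3)*(u + 4) = 0. The curves meet at u = -4, 3.
On [-4, 3], w = -2 is on top; that piece has area ∫[-4,3] (-(2*u**2 + 2*u - 24)) du = 343/3.

343/3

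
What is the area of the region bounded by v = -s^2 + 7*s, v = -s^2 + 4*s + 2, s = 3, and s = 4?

17/2

On [3, 4], (-s^2 + 7*s) - (-s^2 + 4*s + 2) = 3*s - 2 is ≥ 0 throughout, so the area is a single integral of |3*s - 2|.
∫[3,4] (3*s - 2) ds = 17/2.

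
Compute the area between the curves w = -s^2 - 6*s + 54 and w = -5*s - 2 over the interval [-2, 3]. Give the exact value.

1595/6

On [-2, 3], (-s^2 - 6*s + 54) - (-5*s - 2) = -s^2 - s + 56 is ≥ 0 throughout, so the area is a single integral of |-s^2 - s + 56|.
∫[-2,3] (-s^2 - s + 56) ds = 1595/6.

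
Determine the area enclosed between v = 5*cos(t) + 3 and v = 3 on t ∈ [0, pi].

10

The difference (5*cos(t) + 3) - (3) = 5*cos(t) changes sign at t = pi/2 inside [0, pi], so split the integral there.
∫[0,pi/2] (5*cos(t)) dt = 5.
∫[pi/2,pi] (5*cos(t)) dt = -5; the area of that piece is 5.
Total area = 5 + 5 = 10.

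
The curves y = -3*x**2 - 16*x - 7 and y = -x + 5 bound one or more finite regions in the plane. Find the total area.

27/2

Set the curves equal: -3*x**2 - 16*x - 7 = -x + 5, so -3*x**2 - 15*x - 12 = 0, which factors as -3*(x + 1)*(x + 4) = 0. The curves meet at x = -4, -1.
On [-4, -1], y = -3*x**2 - 16*x - 7 is on top; that piece has area ∫[-4,-1] (-3*x**2 - 15*x - 12) dx = 27/2.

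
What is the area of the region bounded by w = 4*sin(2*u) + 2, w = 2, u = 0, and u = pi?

The difference (4*sin(2*u) + 2) - (2) = 4*sin(2*u) changes sign at u = pi/2 inside [0, pi], so split the integral there.
∫[0,pi/2] (4*sin(2*u)) du = 4.
∫[pi/2,pi] (4*sin(2*u)) du = -4; the area of that piece is 4.
Total area = 4 + 4 = 8.

8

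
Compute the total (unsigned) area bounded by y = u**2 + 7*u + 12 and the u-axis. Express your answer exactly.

The curve meets the u-axis where u**2 + 7*u + 12 = 0, i.e. (u + 3)*(u + 4) = 0, at u = -4, -3.
On [-4, -3] the curve lies below the axis; ∫[-4,-3] (u**2 + 7*u + 12) du = -1/6, giving area 1/6.

1/6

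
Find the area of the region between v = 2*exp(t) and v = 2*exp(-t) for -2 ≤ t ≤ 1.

The difference (2*exp(t)) - (2*exp(-t)) = 2*exp(t) - 2*exp(-t) changes sign at t = 0 inside [-2, 1], so split the integral there.
∫[-2,0] (2*exp(t) - 2*exp(-t)) dt = -2*exp(2) - 2*exp(-2) + 4; the area of that piece is -4 + 2*exp(-2) + 2*exp(2).
∫[0,1] (2*exp(t) - 2*exp(-t)) dt = -4 + 2*exp(-1) + 2*exp(1).
Total area = (-4 + 2*exp(-2) + 2*exp(2)) + (-4 + 2*exp(-1) + 2*exp(1)) = -8 + 2*exp(-2) + 2*exp(-1) + 2*exp(1) + 2*exp(2).

-8 + 2*exp(-2) + 2*exp(-1) + 2*exp(1) + 2*exp(2)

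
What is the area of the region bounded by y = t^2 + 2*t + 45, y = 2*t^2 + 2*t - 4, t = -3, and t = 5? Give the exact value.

1024/3

On [-3, 5], (t^2 + 2*t + 45) - (2*t^2 + 2*t - 4) = -t^2 + 49 is ≥ 0 throughout, so the area is a single integral of |-t^2 + 49|.
∫[-3,5] (-t^2 + 49) dt = 1024/3.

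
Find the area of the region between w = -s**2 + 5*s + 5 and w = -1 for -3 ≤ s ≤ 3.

154/3

The difference (-s**2 + 5*s + 5) - (-1) = -s**2 + 5*s + 6 changes sign at s = -1 inside [-3, 3], so split the integral there.
∫[-3,-1] (-s**2 + 5*s + 6) ds = -50/3; the area of that piece is 50/3.
∫[-1,3] (-s**2 + 5*s + 6) ds = 104/3.
Total area = 50/3 + 104/3 = 154/3.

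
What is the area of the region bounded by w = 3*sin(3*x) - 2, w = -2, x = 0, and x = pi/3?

On [0, pi/3], (3*sin(3*x) - 2) - (-2) = 3*sin(3*x) is ≥ 0 throughout, so the area is a single integral of |3*sin(3*x)|.
∫[0,pi/3] (3*sin(3*x)) dx = 2.

2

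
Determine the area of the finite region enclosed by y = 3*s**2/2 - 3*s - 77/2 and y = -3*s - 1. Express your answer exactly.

250

Set the curves equal: 3*s**2/2 - 3*s - 77/2 = -3*s - 1, so 3*s**2/2 - 75/2 = 0, which factors as 3*(s - 5)*(s + 5)/2 = 0. The curves meet at s = -5, 5.
On [-5, 5], y = -3*s - 1 is on top; that piece has area ∫[-5,5] (-(3*s**2/2 - 75/2)) ds = 250.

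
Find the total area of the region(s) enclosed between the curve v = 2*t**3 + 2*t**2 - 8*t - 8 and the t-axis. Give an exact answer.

71/3

The curve meets the t-axis where 2*t**3 + 2*t**2 - 8*t - 8 = 0, i.e. 2*(t - 2)*(t + 1)*(t + 2) = 0, at t = -2, -1, 2.
On [-2, -1] the curve lies above the axis; ∫[-2,-1] (2*t**3 + 2*t**2 - 8*t - 8) dt = 7/6, giving area 7/6.
On [-1, 2] the curve lies below the axis; ∫[-1,2] (2*t**3 + 2*t**2 - 8*t - 8) dt = -45/2, giving area 45/2.
Total area = 7/6 + 45/2 = 71/3.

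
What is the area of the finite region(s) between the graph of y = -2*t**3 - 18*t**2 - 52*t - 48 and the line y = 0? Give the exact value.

1

The curve meets the t-axis where -2*t**3 - 18*t**2 - 52*t - 48 = 0, i.e. -2*(t + 2)*(t + 3)*(t + 4) = 0, at t = -4, -3, -2.
On [-4, -3] the curve lies below the axis; ∫[-4,-3] (-2*t**3 - 18*t**2 - 52*t - 48) dt = -1/2, giving area 1/2.
On [-3, -2] the curve lies above the axis; ∫[-3,-2] (-2*t**3 - 18*t**2 - 52*t - 48) dt = 1/2, giving area 1/2.
Total area = 1/2 + 1/2 = 1.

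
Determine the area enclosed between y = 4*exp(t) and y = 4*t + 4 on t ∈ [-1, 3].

On [-1, 3], (4*exp(t)) - (4*t + 4) = -4*t + 4*exp(t) - 4 is ≥ 0 throughout, so the area is a single integral of |-4*t + 4*exp(t) - 4|.
∫[-1,3] (-4*t + 4*exp(t) - 4) dt = -32 - 4*exp(-1) + 4*exp(3).

-32 - 4*exp(-1) + 4*exp(3)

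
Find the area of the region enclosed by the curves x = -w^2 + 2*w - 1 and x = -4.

32/3

Both boundary curves give x as a function of w, so integrate with respect to w. Setting them equal: -w^2 + 2*w + 3 = 0, i.e. -(w - 3)*(w + 1) = 0, so they meet at w = -1, 3.
For w in [-1, 3], x = -w^2 + 2*w - 1 is on the right; area = ∫[-1,3] (-w^2 + 2*w + 3) dw = 32/3.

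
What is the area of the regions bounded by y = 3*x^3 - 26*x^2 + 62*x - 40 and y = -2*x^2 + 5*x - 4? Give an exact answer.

Set the curves equal: 3*x^3 - 26*x^2 + 62*x - 40 = -2*x^2 + 5*x - 4, so 3*x^3 - 24*x^2 + 57*x - 36 = 0, which factors as 3*(x - 4)*(x - 3)*(x - 1) = 0. The curves meet at x = 1, 3, 4.
On [1, 3], y = 3*x^3 - 26*x^2 + 62*x - 40 is on top; that piece has area ∫[1,3] (3*x^3 - 24*x^2 + 57*x - 36) dx = 8.
On [3, 4], y = -2*x^2 + 5*x - 4 is on top; that piece has area ∫[3,4] (-(3*x^3 - 24*x^2 + 57*x - 36)) dx = 5/4.
Total enclosed area = 8 + 5/4 = 37/4.

37/4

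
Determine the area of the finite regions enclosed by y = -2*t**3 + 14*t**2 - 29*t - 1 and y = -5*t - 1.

Set the curves equal: -2*t**3 + 14*t**2 - 29*t - 1 = -5*t - 1, so -2*t**3 + 14*t**2 - 24*t = 0, which factors as -2*t*(t - 4)*(t - 3) = 0. The curves meet at t = 0, 3, 4.
On [0, 3], y = -5*t - 1 is on top; that piece has area ∫[0,3] (-(-2*t**3 + 14*t**2 - 24*t)) dt = 45/2.
On [3, 4], y = -2*t**3 + 14*t**2 - 29*t - 1 is on top; that piece has area ∫[3,4] (-2*t**3 + 14*t**2 - 24*t) dt = 7/6.
Total enclosed area = 45/2 + 7/6 = 71/3.

71/3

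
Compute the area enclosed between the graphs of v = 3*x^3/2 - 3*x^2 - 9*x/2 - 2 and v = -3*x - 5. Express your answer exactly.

Set the curves equal: 3*x^3/2 - 3*x^2 - 9*x/2 - 2 = -3*x - 5, so 3*x^3/2 - 3*x^2 - 3*x/2 + 3 = 0, which factors as 3*(x - 2)*(x - 1)*(x + 1)/2 = 0. The curves meet at x = -1, 1, 2.
On [-1, 1], v = 3*x^3/2 - 3*x^2 - 9*x/2 - 2 is on top; that piece has area ∫[-1,1] (3*x^3/2 - 3*x^2 - 3*x/2 + 3) dx = 4.
On [1, 2], v = -3*x - 5 is on top; that piece has area ∫[1,2] (-(3*x^3/2 - 3*x^2 - 3*x/2 + 3)) dx = 5/8.
Total enclosed area = 4 + 5/8 = 37/8.

37/8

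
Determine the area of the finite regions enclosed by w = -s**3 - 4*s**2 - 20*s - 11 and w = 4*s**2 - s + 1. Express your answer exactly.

37/12

Set the curves equal: -s**3 - 4*s**2 - 20*s - 11 = 4*s**2 - s + 1, so -s**3 - 8*s**2 - 19*s - 12 = 0, which factors as -(s + 1)*(s + 3)*(s + 4) = 0. The curves meet at s = -4, -3, -1.
On [-4, -3], w = 4*s**2 - s + 1 is on top; that piece has area ∫[-4,-3] (-(-s**3 - 8*s**2 - 19*s - 12)) ds = 5/12.
On [-3, -1], w = -s**3 - 4*s**2 - 20*s - 11 is on top; that piece has area ∫[-3,-1] (-s**3 - 8*s**2 - 19*s - 12) ds = 8/3.
Total enclosed area = 5/12 + 8/3 = 37/12.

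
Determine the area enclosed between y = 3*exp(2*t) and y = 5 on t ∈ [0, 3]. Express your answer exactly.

The difference (3*exp(2*t)) - (5) = 3*exp(2*t) - 5 changes sign at t = -log(3)/2 + log(5)/2 inside [0, 3], so split the integral there.
∫[0,-log(3)/2 + log(5)/2] (3*exp(2*t) - 5) dt = log(9*sqrt(15)/125) + 1; the area of that piece is -1 + log(25*sqrt(15)/27).
∫[-log(3)/2 + log(5)/2,3] (3*exp(2*t) - 5) dt = -35/2 - 5*log(3)/2 + 5*log(5)/2 + 3*exp(6)/2.
Total area = (-1 + log(25*sqrt(15)/27)) + (-35/2 - 5*log(3)/2 + 5*log(5)/2 + 3*exp(6)/2) = -37/2 - 11*log(3)/2 + log(15)/2 + 9*log(5)/2 + 3*exp(6)/2.

-37/2 - 11*log(3)/2 + log(15)/2 + 9*log(5)/2 + 3*exp(6)/2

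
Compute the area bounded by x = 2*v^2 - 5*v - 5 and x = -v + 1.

Both boundary curves give x as a function of v, so integrate with respect to v. Setting them equal: 2*v^2 - 4*v - 6 = 0, i.e. 2*(v - 3)*(v + 1) = 0, so they meet at v = -1, 3.
For v in [-1, 3], x = 2*v^2 - 5*v - 5 is on the left; area = ∫[-1,3] (-(2*v^2 - 4*v - 6)) dv = 64/3.

64/3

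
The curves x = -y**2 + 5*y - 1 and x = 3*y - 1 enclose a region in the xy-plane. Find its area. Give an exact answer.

Both boundary curves give x as a function of y, so integrate with respect to y. Setting them equal: -y**2 + 2*y = 0, i.e. -y*(y - 2) = 0, so they meet at y = 0, 2.
For y in [0, 2], x = -y**2 + 5*y - 1 is on the right; area = ∫[0,2] (-y**2 + 2*y) dy = 4/3.

4/3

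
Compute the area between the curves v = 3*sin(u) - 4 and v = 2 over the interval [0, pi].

On [0, pi], (3*sin(u) - 4) - (2) = 3*sin(u) - 6 is ≤ 0 throughout, so the area is a single integral of |3*sin(u) - 6|.
∫[0,pi] (3*sin(u) - 6) du = 6 - 6*pi; the area of that piece is -6 + 6*pi.

-6 + 6*pi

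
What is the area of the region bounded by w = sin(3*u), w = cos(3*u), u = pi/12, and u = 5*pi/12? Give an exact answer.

2*sqrt(2)/3

On [pi/12, 5*pi/12], (sin(3*u)) - (cos(3*u)) = sin(3*u) - cos(3*u) is ≥ 0 throughout, so the area is a single integral of |sin(3*u) - cos(3*u)|.
∫[pi/12,5*pi/12] (sin(3*u) - cos(3*u)) du = 2*sqrt(2)/3.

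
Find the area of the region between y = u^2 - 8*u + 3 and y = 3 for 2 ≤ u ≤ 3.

41/3

On [2, 3], (u^2 - 8*u + 3) - (3) = u^2 - 8*u is ≤ 0 throughout, so the area is a single integral of |u^2 - 8*u|.
∫[2,3] (u^2 - 8*u) du = -41/3; the area of that piece is 41/3.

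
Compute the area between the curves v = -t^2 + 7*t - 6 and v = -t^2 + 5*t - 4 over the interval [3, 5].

On [3, 5], (-t^2 + 7*t - 6) - (-t^2 + 5*t - 4) = 2*t - 2 is ≥ 0 throughout, so the area is a single integral of |2*t - 2|.
∫[3,5] (2*t - 2) dt = 12.

12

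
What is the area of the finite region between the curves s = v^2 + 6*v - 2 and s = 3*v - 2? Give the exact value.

Both boundary curves give s as a function of v, so integrate with respect to v. Setting them equal: v^2 + 3*v = 0, i.e. v*(v + 3) = 0, so they meet at v = -3, 0.
For v in [-3, 0], s = v^2 + 6*v - 2 is on the left; area = ∫[-3,0] (-(v^2 + 3*v)) dv = 9/2.

9/2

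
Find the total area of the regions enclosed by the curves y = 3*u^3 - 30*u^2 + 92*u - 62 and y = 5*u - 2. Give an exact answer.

71/2

Set the curves equal: 3*u^3 - 30*u^2 + 92*u - 62 = 5*u - 2, so 3*u^3 - 30*u^2 + 87*u - 60 = 0, which factors as 3*(u - 5)*(u - 4)*(u - 1) = 0. The curves meet at u = 1, 4, 5.
On [1, 4], y = 3*u^3 - 30*u^2 + 92*u - 62 is on top; that piece has area ∫[1,4] (3*u^3 - 30*u^2 + 87*u - 60) du = 135/4.
On [4, 5], y = 5*u - 2 is on top; that piece has area ∫[4,5] (-(3*u^3 - 30*u^2 + 87*u - 60)) du = 7/4.
Total enclosed area = 135/4 + 7/4 = 71/2.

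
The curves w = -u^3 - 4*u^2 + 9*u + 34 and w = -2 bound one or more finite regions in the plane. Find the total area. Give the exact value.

1741/12

Set the curves equal: -u^3 - 4*u^2 + 9*u + 34 = -2, so -u^3 - 4*u^2 + 9*u + 36 = 0, which factors as -(u - 3)*(u + 3)*(u + 4) = 0. The curves meet at u = -4, -3, 3.
On [-4, -3], w = -2 is on top; that piece has area ∫[-4,-3] (-(-u^3 - 4*u^2 + 9*u + 36)) du = 13/12.
On [-3, 3], w = -u^3 - 4*u^2 + 9*u + 34 is on top; that piece has area ∫[-3,3] (-u^3 - 4*u^2 + 9*u + 36) du = 144.
Total enclosed area = 13/12 + 144 = 1741/12.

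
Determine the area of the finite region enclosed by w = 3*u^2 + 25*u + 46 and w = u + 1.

Set the curves equal: 3*u^2 + 25*u + 46 = u + 1, so 3*u^2 + 24*u + 45 = 0, which factors as 3*(u + 3)*(u + 5) = 0. The curves meet at u = -5, -3.
On [-5, -3], w = u + 1 is on top; that piece has area ∫[-5,-3] (-(3*u^2 + 24*u + 45)) du = 4.

4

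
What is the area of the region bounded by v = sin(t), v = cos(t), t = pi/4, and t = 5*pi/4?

2*sqrt(2)

On [pi/4, 5*pi/4], (sin(t)) - (cos(t)) = sin(t) - cos(t) is ≥ 0 throughout, so the area is a single integral of |sin(t) - cos(t)|.
∫[pi/4,5*pi/4] (sin(t) - cos(t)) dt = 2*sqrt(2).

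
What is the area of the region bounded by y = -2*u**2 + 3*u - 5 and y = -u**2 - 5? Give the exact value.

Set the curves equal: -2*u**2 + 3*u - 5 = -u**2 - 5, so -u**2 + 3*u = 0, which factors as -u*(u - 3) = 0. The curves meet at u = 0, 3.
On [0, 3], y = -2*u**2 + 3*u - 5 is on top; that piece has area ∫[0,3] (-u**2 + 3*u) du = 9/2.

9/2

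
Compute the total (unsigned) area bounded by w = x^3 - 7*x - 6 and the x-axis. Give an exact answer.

131/4

The curve meets the x-axis where x^3 - 7*x - 6 = 0, i.e. (x - 3)*(x + 1)*(x + 2) = 0, at x = -2, -1, 3.
On [-2, -1] the curve lies above the axis; ∫[-2,-1] (x^3 - 7*x - 6) dx = 3/4, giving area 3/4.
On [-1, 3] the curve lies below the axis; ∫[-1,3] (x^3 - 7*x - 6) dx = -32, giving area 32.
Total area = 3/4 + 32 = 131/4.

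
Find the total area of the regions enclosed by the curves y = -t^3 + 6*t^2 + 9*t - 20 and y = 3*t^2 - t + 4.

407/4

Set the curves equal: -t^3 + 6*t^2 + 9*t - 20 = 3*t^2 - t + 4, so -t^3 + 3*t^2 + 10*t - 24 = 0, which factors as -(t - 4)*(t - 2)*(t + 3) = 0. The curves meet at t = -3, 2, 4.
On [-3, 2], y = 3*t^2 - t + 4 is on top; that piece has area ∫[-3,2] (-(-t^3 + 3*t^2 + 10*t - 24)) dt = 375/4.
On [2, 4], y = -t^3 + 6*t^2 + 9*t - 20 is on top; that piece has area ∫[2,4] (-t^3 + 3*t^2 + 10*t - 24) dt = 8.
Total enclosed area = 375/4 + 8 = 407/4.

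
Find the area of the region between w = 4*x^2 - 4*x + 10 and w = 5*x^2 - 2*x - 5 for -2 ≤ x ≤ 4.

The difference (4*x^2 - 4*x + 10) - (5*x^2 - 2*x - 5) = -x^2 - 2*x + 15 changes sign at x = 3 inside [-2, 4], so split the integral there.
∫[-2,3] (-x^2 - 2*x + 15) dx = 175/3.
∫[3,4] (-x^2 - 2*x + 15) dx = -13/3; the area of that piece is 13/3.
Total area = 175/3 + 13/3 = 188/3.

188/3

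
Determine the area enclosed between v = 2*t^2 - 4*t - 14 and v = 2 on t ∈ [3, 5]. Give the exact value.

12

The difference (2*t^2 - 4*t - 14) - (2) = 2*t^2 - 4*t - 16 changes sign at t = 4 inside [3, 5], so split the integral there.
∫[3,4] (2*t^2 - 4*t - 16) dt = -16/3; the area of that piece is 16/3.
∫[4,5] (2*t^2 - 4*t - 16) dt = 20/3.
Total area = 16/3 + 20/3 = 12.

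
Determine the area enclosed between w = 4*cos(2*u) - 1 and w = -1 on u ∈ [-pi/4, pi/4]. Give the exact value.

4

On [-pi/4, pi/4], (4*cos(2*u) - 1) - (-1) = 4*cos(2*u) is ≥ 0 throughout, so the area is a single integral of |4*cos(2*u)|.
∫[-pi/4,pi/4] (4*cos(2*u)) du = 4.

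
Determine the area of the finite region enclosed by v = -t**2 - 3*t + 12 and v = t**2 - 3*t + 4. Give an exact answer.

64/3

Set the curves equal: -t**2 - 3*t + 12 = t**2 - 3*t + 4, so -2*t**2 + 8 = 0, which factors as -2*(t - 2)*(t + 2) = 0. The curves meet at t = -2, 2.
On [-2, 2], v = -t**2 - 3*t + 12 is on top; that piece has area ∫[-2,2] (-2*t**2 + 8) dt = 64/3.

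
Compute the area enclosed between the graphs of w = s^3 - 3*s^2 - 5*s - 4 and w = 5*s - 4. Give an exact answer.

Set the curves equal: s^3 - 3*s^2 - 5*s - 4 = 5*s - 4, so s^3 - 3*s^2 - 10*s = 0, which factors as s*(s - 5)*(s + 2) = 0. The curves meet at s = -2, 0, 5.
On [-2, 0], w = s^3 - 3*s^2 - 5*s - 4 is on top; that piece has area ∫[-2,0] (s^3 - 3*s^2 - 10*s) ds = 8.
On [0, 5], w = 5*s - 4 is on top; that piece has area ∫[0,5] (-(s^3 - 3*s^2 - 10*s)) ds = 375/4.
Total enclosed area = 8 + 375/4 = 407/4.

407/4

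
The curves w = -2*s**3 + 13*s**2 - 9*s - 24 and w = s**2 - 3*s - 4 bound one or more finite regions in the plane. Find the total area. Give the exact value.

81

Set the curves equal: -2*s**3 + 13*s**2 - 9*s - 24 = s**2 - 3*s - 4, so -2*s**3 + 12*s**2 - 6*s - 20 = 0, which factors as -2*(s - 5)*(s - 2)*(s + 1) = 0. The curves meet at s = -1, 2, 5.
On [-1, 2], w = s**2 - 3*s - 4 is on top; that piece has area ∫[-1,2] (-(-2*s**3 + 12*s**2 - 6*s - 20)) ds = 81/2.
On [2, 5], w = -2*s**3 + 13*s**2 - 9*s - 24 is on top; that piece has area ∫[2,5] (-2*s**3 + 12*s**2 - 6*s - 20) ds = 81/2.
Total enclosed area = 81/2 + 81/2 = 81.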